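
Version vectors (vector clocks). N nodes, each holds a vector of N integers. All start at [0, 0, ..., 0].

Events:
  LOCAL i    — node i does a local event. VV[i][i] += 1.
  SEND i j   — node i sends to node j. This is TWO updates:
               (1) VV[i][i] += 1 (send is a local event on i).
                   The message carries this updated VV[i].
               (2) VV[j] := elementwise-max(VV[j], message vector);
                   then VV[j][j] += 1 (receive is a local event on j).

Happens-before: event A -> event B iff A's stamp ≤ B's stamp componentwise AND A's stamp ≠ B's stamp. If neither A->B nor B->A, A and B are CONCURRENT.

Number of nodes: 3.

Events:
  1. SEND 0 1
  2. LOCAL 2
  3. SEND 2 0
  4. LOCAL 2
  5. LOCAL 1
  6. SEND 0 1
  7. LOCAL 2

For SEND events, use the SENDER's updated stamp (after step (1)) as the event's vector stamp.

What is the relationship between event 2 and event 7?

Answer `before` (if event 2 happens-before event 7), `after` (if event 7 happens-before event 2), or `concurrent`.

Answer: before

Derivation:
Initial: VV[0]=[0, 0, 0]
Initial: VV[1]=[0, 0, 0]
Initial: VV[2]=[0, 0, 0]
Event 1: SEND 0->1: VV[0][0]++ -> VV[0]=[1, 0, 0], msg_vec=[1, 0, 0]; VV[1]=max(VV[1],msg_vec) then VV[1][1]++ -> VV[1]=[1, 1, 0]
Event 2: LOCAL 2: VV[2][2]++ -> VV[2]=[0, 0, 1]
Event 3: SEND 2->0: VV[2][2]++ -> VV[2]=[0, 0, 2], msg_vec=[0, 0, 2]; VV[0]=max(VV[0],msg_vec) then VV[0][0]++ -> VV[0]=[2, 0, 2]
Event 4: LOCAL 2: VV[2][2]++ -> VV[2]=[0, 0, 3]
Event 5: LOCAL 1: VV[1][1]++ -> VV[1]=[1, 2, 0]
Event 6: SEND 0->1: VV[0][0]++ -> VV[0]=[3, 0, 2], msg_vec=[3, 0, 2]; VV[1]=max(VV[1],msg_vec) then VV[1][1]++ -> VV[1]=[3, 3, 2]
Event 7: LOCAL 2: VV[2][2]++ -> VV[2]=[0, 0, 4]
Event 2 stamp: [0, 0, 1]
Event 7 stamp: [0, 0, 4]
[0, 0, 1] <= [0, 0, 4]? True
[0, 0, 4] <= [0, 0, 1]? False
Relation: before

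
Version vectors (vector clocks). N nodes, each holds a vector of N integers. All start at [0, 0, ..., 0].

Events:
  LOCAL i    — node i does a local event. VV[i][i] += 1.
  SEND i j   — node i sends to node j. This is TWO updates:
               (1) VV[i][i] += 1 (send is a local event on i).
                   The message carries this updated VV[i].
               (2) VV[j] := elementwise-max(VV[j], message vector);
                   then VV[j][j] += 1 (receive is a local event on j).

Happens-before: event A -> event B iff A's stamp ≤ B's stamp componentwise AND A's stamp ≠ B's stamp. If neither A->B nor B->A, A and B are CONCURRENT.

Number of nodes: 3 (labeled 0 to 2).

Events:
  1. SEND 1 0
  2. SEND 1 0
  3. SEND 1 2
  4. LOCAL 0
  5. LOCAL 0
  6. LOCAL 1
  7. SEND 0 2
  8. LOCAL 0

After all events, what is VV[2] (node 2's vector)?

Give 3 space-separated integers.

Answer: 5 3 2

Derivation:
Initial: VV[0]=[0, 0, 0]
Initial: VV[1]=[0, 0, 0]
Initial: VV[2]=[0, 0, 0]
Event 1: SEND 1->0: VV[1][1]++ -> VV[1]=[0, 1, 0], msg_vec=[0, 1, 0]; VV[0]=max(VV[0],msg_vec) then VV[0][0]++ -> VV[0]=[1, 1, 0]
Event 2: SEND 1->0: VV[1][1]++ -> VV[1]=[0, 2, 0], msg_vec=[0, 2, 0]; VV[0]=max(VV[0],msg_vec) then VV[0][0]++ -> VV[0]=[2, 2, 0]
Event 3: SEND 1->2: VV[1][1]++ -> VV[1]=[0, 3, 0], msg_vec=[0, 3, 0]; VV[2]=max(VV[2],msg_vec) then VV[2][2]++ -> VV[2]=[0, 3, 1]
Event 4: LOCAL 0: VV[0][0]++ -> VV[0]=[3, 2, 0]
Event 5: LOCAL 0: VV[0][0]++ -> VV[0]=[4, 2, 0]
Event 6: LOCAL 1: VV[1][1]++ -> VV[1]=[0, 4, 0]
Event 7: SEND 0->2: VV[0][0]++ -> VV[0]=[5, 2, 0], msg_vec=[5, 2, 0]; VV[2]=max(VV[2],msg_vec) then VV[2][2]++ -> VV[2]=[5, 3, 2]
Event 8: LOCAL 0: VV[0][0]++ -> VV[0]=[6, 2, 0]
Final vectors: VV[0]=[6, 2, 0]; VV[1]=[0, 4, 0]; VV[2]=[5, 3, 2]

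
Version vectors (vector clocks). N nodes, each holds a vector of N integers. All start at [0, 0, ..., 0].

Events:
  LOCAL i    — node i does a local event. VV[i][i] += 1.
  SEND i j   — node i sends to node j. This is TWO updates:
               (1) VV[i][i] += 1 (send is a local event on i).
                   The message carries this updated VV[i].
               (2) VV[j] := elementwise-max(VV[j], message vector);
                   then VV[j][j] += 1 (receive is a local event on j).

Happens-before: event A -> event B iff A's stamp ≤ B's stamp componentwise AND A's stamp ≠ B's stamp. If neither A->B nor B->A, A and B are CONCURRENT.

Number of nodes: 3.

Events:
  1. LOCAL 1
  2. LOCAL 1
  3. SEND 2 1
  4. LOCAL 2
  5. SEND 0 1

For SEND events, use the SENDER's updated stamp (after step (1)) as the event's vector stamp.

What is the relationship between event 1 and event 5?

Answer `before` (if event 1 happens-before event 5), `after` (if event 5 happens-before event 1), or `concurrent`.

Initial: VV[0]=[0, 0, 0]
Initial: VV[1]=[0, 0, 0]
Initial: VV[2]=[0, 0, 0]
Event 1: LOCAL 1: VV[1][1]++ -> VV[1]=[0, 1, 0]
Event 2: LOCAL 1: VV[1][1]++ -> VV[1]=[0, 2, 0]
Event 3: SEND 2->1: VV[2][2]++ -> VV[2]=[0, 0, 1], msg_vec=[0, 0, 1]; VV[1]=max(VV[1],msg_vec) then VV[1][1]++ -> VV[1]=[0, 3, 1]
Event 4: LOCAL 2: VV[2][2]++ -> VV[2]=[0, 0, 2]
Event 5: SEND 0->1: VV[0][0]++ -> VV[0]=[1, 0, 0], msg_vec=[1, 0, 0]; VV[1]=max(VV[1],msg_vec) then VV[1][1]++ -> VV[1]=[1, 4, 1]
Event 1 stamp: [0, 1, 0]
Event 5 stamp: [1, 0, 0]
[0, 1, 0] <= [1, 0, 0]? False
[1, 0, 0] <= [0, 1, 0]? False
Relation: concurrent

Answer: concurrent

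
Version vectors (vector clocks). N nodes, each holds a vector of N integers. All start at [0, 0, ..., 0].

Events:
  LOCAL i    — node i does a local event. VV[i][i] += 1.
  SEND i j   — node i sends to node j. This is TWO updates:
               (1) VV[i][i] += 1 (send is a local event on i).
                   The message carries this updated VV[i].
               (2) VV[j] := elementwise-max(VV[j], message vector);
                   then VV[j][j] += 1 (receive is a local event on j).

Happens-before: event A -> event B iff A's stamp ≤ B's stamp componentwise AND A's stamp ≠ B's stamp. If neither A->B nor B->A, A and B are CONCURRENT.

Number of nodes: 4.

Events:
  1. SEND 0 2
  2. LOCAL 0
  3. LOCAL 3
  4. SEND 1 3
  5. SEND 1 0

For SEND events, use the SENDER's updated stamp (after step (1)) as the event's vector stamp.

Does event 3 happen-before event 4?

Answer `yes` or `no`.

Initial: VV[0]=[0, 0, 0, 0]
Initial: VV[1]=[0, 0, 0, 0]
Initial: VV[2]=[0, 0, 0, 0]
Initial: VV[3]=[0, 0, 0, 0]
Event 1: SEND 0->2: VV[0][0]++ -> VV[0]=[1, 0, 0, 0], msg_vec=[1, 0, 0, 0]; VV[2]=max(VV[2],msg_vec) then VV[2][2]++ -> VV[2]=[1, 0, 1, 0]
Event 2: LOCAL 0: VV[0][0]++ -> VV[0]=[2, 0, 0, 0]
Event 3: LOCAL 3: VV[3][3]++ -> VV[3]=[0, 0, 0, 1]
Event 4: SEND 1->3: VV[1][1]++ -> VV[1]=[0, 1, 0, 0], msg_vec=[0, 1, 0, 0]; VV[3]=max(VV[3],msg_vec) then VV[3][3]++ -> VV[3]=[0, 1, 0, 2]
Event 5: SEND 1->0: VV[1][1]++ -> VV[1]=[0, 2, 0, 0], msg_vec=[0, 2, 0, 0]; VV[0]=max(VV[0],msg_vec) then VV[0][0]++ -> VV[0]=[3, 2, 0, 0]
Event 3 stamp: [0, 0, 0, 1]
Event 4 stamp: [0, 1, 0, 0]
[0, 0, 0, 1] <= [0, 1, 0, 0]? False. Equal? False. Happens-before: False

Answer: no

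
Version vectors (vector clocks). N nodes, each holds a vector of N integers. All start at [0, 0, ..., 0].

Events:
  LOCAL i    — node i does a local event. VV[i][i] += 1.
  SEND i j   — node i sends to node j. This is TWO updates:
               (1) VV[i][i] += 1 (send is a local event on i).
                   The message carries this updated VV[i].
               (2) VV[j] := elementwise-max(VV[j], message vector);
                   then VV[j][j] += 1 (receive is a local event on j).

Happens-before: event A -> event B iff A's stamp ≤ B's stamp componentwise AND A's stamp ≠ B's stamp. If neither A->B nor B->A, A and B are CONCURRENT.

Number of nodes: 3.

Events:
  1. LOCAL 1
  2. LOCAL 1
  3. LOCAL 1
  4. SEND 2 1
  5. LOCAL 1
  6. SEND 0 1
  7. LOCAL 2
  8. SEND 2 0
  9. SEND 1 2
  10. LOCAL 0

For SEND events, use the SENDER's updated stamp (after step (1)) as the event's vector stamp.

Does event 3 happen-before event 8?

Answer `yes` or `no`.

Initial: VV[0]=[0, 0, 0]
Initial: VV[1]=[0, 0, 0]
Initial: VV[2]=[0, 0, 0]
Event 1: LOCAL 1: VV[1][1]++ -> VV[1]=[0, 1, 0]
Event 2: LOCAL 1: VV[1][1]++ -> VV[1]=[0, 2, 0]
Event 3: LOCAL 1: VV[1][1]++ -> VV[1]=[0, 3, 0]
Event 4: SEND 2->1: VV[2][2]++ -> VV[2]=[0, 0, 1], msg_vec=[0, 0, 1]; VV[1]=max(VV[1],msg_vec) then VV[1][1]++ -> VV[1]=[0, 4, 1]
Event 5: LOCAL 1: VV[1][1]++ -> VV[1]=[0, 5, 1]
Event 6: SEND 0->1: VV[0][0]++ -> VV[0]=[1, 0, 0], msg_vec=[1, 0, 0]; VV[1]=max(VV[1],msg_vec) then VV[1][1]++ -> VV[1]=[1, 6, 1]
Event 7: LOCAL 2: VV[2][2]++ -> VV[2]=[0, 0, 2]
Event 8: SEND 2->0: VV[2][2]++ -> VV[2]=[0, 0, 3], msg_vec=[0, 0, 3]; VV[0]=max(VV[0],msg_vec) then VV[0][0]++ -> VV[0]=[2, 0, 3]
Event 9: SEND 1->2: VV[1][1]++ -> VV[1]=[1, 7, 1], msg_vec=[1, 7, 1]; VV[2]=max(VV[2],msg_vec) then VV[2][2]++ -> VV[2]=[1, 7, 4]
Event 10: LOCAL 0: VV[0][0]++ -> VV[0]=[3, 0, 3]
Event 3 stamp: [0, 3, 0]
Event 8 stamp: [0, 0, 3]
[0, 3, 0] <= [0, 0, 3]? False. Equal? False. Happens-before: False

Answer: no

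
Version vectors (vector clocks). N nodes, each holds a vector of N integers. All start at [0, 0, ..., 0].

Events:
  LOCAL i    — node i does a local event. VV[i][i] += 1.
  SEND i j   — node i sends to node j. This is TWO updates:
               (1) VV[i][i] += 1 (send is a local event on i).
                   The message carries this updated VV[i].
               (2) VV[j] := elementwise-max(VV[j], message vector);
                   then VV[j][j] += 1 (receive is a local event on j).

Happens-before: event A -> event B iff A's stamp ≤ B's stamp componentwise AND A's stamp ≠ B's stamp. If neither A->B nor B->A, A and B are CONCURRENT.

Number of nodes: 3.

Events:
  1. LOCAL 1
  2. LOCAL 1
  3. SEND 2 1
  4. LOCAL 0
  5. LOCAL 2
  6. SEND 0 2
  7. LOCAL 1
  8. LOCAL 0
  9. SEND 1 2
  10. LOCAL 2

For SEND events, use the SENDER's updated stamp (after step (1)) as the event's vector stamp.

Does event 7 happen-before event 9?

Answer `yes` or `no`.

Answer: yes

Derivation:
Initial: VV[0]=[0, 0, 0]
Initial: VV[1]=[0, 0, 0]
Initial: VV[2]=[0, 0, 0]
Event 1: LOCAL 1: VV[1][1]++ -> VV[1]=[0, 1, 0]
Event 2: LOCAL 1: VV[1][1]++ -> VV[1]=[0, 2, 0]
Event 3: SEND 2->1: VV[2][2]++ -> VV[2]=[0, 0, 1], msg_vec=[0, 0, 1]; VV[1]=max(VV[1],msg_vec) then VV[1][1]++ -> VV[1]=[0, 3, 1]
Event 4: LOCAL 0: VV[0][0]++ -> VV[0]=[1, 0, 0]
Event 5: LOCAL 2: VV[2][2]++ -> VV[2]=[0, 0, 2]
Event 6: SEND 0->2: VV[0][0]++ -> VV[0]=[2, 0, 0], msg_vec=[2, 0, 0]; VV[2]=max(VV[2],msg_vec) then VV[2][2]++ -> VV[2]=[2, 0, 3]
Event 7: LOCAL 1: VV[1][1]++ -> VV[1]=[0, 4, 1]
Event 8: LOCAL 0: VV[0][0]++ -> VV[0]=[3, 0, 0]
Event 9: SEND 1->2: VV[1][1]++ -> VV[1]=[0, 5, 1], msg_vec=[0, 5, 1]; VV[2]=max(VV[2],msg_vec) then VV[2][2]++ -> VV[2]=[2, 5, 4]
Event 10: LOCAL 2: VV[2][2]++ -> VV[2]=[2, 5, 5]
Event 7 stamp: [0, 4, 1]
Event 9 stamp: [0, 5, 1]
[0, 4, 1] <= [0, 5, 1]? True. Equal? False. Happens-before: True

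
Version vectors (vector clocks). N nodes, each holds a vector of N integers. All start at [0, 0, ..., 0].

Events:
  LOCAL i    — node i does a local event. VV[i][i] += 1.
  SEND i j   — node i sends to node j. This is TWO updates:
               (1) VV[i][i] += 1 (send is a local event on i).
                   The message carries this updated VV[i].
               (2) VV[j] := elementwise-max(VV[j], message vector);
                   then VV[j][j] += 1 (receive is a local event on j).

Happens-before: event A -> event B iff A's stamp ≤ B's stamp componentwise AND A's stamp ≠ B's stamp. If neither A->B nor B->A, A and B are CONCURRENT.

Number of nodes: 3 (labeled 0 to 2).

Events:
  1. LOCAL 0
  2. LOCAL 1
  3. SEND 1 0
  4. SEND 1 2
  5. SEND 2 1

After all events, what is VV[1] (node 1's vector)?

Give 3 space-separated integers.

Answer: 0 4 2

Derivation:
Initial: VV[0]=[0, 0, 0]
Initial: VV[1]=[0, 0, 0]
Initial: VV[2]=[0, 0, 0]
Event 1: LOCAL 0: VV[0][0]++ -> VV[0]=[1, 0, 0]
Event 2: LOCAL 1: VV[1][1]++ -> VV[1]=[0, 1, 0]
Event 3: SEND 1->0: VV[1][1]++ -> VV[1]=[0, 2, 0], msg_vec=[0, 2, 0]; VV[0]=max(VV[0],msg_vec) then VV[0][0]++ -> VV[0]=[2, 2, 0]
Event 4: SEND 1->2: VV[1][1]++ -> VV[1]=[0, 3, 0], msg_vec=[0, 3, 0]; VV[2]=max(VV[2],msg_vec) then VV[2][2]++ -> VV[2]=[0, 3, 1]
Event 5: SEND 2->1: VV[2][2]++ -> VV[2]=[0, 3, 2], msg_vec=[0, 3, 2]; VV[1]=max(VV[1],msg_vec) then VV[1][1]++ -> VV[1]=[0, 4, 2]
Final vectors: VV[0]=[2, 2, 0]; VV[1]=[0, 4, 2]; VV[2]=[0, 3, 2]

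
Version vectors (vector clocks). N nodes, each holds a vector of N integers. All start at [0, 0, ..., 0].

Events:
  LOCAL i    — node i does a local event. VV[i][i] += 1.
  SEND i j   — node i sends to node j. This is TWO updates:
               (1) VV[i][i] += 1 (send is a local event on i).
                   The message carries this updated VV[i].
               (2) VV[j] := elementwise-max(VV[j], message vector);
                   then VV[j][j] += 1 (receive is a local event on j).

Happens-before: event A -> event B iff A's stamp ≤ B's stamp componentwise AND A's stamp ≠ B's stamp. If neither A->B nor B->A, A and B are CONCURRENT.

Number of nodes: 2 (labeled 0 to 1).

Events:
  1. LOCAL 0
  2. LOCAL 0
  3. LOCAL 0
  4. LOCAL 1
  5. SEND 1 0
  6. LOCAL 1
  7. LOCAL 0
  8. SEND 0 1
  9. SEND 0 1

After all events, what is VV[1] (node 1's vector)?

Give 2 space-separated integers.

Answer: 7 5

Derivation:
Initial: VV[0]=[0, 0]
Initial: VV[1]=[0, 0]
Event 1: LOCAL 0: VV[0][0]++ -> VV[0]=[1, 0]
Event 2: LOCAL 0: VV[0][0]++ -> VV[0]=[2, 0]
Event 3: LOCAL 0: VV[0][0]++ -> VV[0]=[3, 0]
Event 4: LOCAL 1: VV[1][1]++ -> VV[1]=[0, 1]
Event 5: SEND 1->0: VV[1][1]++ -> VV[1]=[0, 2], msg_vec=[0, 2]; VV[0]=max(VV[0],msg_vec) then VV[0][0]++ -> VV[0]=[4, 2]
Event 6: LOCAL 1: VV[1][1]++ -> VV[1]=[0, 3]
Event 7: LOCAL 0: VV[0][0]++ -> VV[0]=[5, 2]
Event 8: SEND 0->1: VV[0][0]++ -> VV[0]=[6, 2], msg_vec=[6, 2]; VV[1]=max(VV[1],msg_vec) then VV[1][1]++ -> VV[1]=[6, 4]
Event 9: SEND 0->1: VV[0][0]++ -> VV[0]=[7, 2], msg_vec=[7, 2]; VV[1]=max(VV[1],msg_vec) then VV[1][1]++ -> VV[1]=[7, 5]
Final vectors: VV[0]=[7, 2]; VV[1]=[7, 5]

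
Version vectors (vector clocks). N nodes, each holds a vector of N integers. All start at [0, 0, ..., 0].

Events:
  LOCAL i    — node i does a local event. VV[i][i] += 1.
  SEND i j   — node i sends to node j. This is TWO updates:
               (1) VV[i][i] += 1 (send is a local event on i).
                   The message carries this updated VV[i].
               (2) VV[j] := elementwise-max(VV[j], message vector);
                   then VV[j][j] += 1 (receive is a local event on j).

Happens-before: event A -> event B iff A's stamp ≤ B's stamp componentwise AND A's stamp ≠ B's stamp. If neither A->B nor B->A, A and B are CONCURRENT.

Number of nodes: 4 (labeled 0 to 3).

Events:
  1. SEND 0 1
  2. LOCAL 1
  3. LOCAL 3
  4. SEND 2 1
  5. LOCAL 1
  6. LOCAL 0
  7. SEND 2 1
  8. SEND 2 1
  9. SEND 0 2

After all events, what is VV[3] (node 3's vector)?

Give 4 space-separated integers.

Initial: VV[0]=[0, 0, 0, 0]
Initial: VV[1]=[0, 0, 0, 0]
Initial: VV[2]=[0, 0, 0, 0]
Initial: VV[3]=[0, 0, 0, 0]
Event 1: SEND 0->1: VV[0][0]++ -> VV[0]=[1, 0, 0, 0], msg_vec=[1, 0, 0, 0]; VV[1]=max(VV[1],msg_vec) then VV[1][1]++ -> VV[1]=[1, 1, 0, 0]
Event 2: LOCAL 1: VV[1][1]++ -> VV[1]=[1, 2, 0, 0]
Event 3: LOCAL 3: VV[3][3]++ -> VV[3]=[0, 0, 0, 1]
Event 4: SEND 2->1: VV[2][2]++ -> VV[2]=[0, 0, 1, 0], msg_vec=[0, 0, 1, 0]; VV[1]=max(VV[1],msg_vec) then VV[1][1]++ -> VV[1]=[1, 3, 1, 0]
Event 5: LOCAL 1: VV[1][1]++ -> VV[1]=[1, 4, 1, 0]
Event 6: LOCAL 0: VV[0][0]++ -> VV[0]=[2, 0, 0, 0]
Event 7: SEND 2->1: VV[2][2]++ -> VV[2]=[0, 0, 2, 0], msg_vec=[0, 0, 2, 0]; VV[1]=max(VV[1],msg_vec) then VV[1][1]++ -> VV[1]=[1, 5, 2, 0]
Event 8: SEND 2->1: VV[2][2]++ -> VV[2]=[0, 0, 3, 0], msg_vec=[0, 0, 3, 0]; VV[1]=max(VV[1],msg_vec) then VV[1][1]++ -> VV[1]=[1, 6, 3, 0]
Event 9: SEND 0->2: VV[0][0]++ -> VV[0]=[3, 0, 0, 0], msg_vec=[3, 0, 0, 0]; VV[2]=max(VV[2],msg_vec) then VV[2][2]++ -> VV[2]=[3, 0, 4, 0]
Final vectors: VV[0]=[3, 0, 0, 0]; VV[1]=[1, 6, 3, 0]; VV[2]=[3, 0, 4, 0]; VV[3]=[0, 0, 0, 1]

Answer: 0 0 0 1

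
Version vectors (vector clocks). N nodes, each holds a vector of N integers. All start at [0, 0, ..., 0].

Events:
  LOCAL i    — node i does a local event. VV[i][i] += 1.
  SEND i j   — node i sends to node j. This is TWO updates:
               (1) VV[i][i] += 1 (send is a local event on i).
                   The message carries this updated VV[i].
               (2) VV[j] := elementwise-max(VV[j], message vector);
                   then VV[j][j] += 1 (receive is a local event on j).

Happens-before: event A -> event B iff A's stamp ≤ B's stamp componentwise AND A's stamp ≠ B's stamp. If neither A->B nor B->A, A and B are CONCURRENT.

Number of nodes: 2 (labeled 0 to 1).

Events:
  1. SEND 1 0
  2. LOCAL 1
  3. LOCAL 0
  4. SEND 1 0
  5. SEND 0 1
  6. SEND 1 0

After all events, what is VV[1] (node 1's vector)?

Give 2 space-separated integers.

Answer: 4 5

Derivation:
Initial: VV[0]=[0, 0]
Initial: VV[1]=[0, 0]
Event 1: SEND 1->0: VV[1][1]++ -> VV[1]=[0, 1], msg_vec=[0, 1]; VV[0]=max(VV[0],msg_vec) then VV[0][0]++ -> VV[0]=[1, 1]
Event 2: LOCAL 1: VV[1][1]++ -> VV[1]=[0, 2]
Event 3: LOCAL 0: VV[0][0]++ -> VV[0]=[2, 1]
Event 4: SEND 1->0: VV[1][1]++ -> VV[1]=[0, 3], msg_vec=[0, 3]; VV[0]=max(VV[0],msg_vec) then VV[0][0]++ -> VV[0]=[3, 3]
Event 5: SEND 0->1: VV[0][0]++ -> VV[0]=[4, 3], msg_vec=[4, 3]; VV[1]=max(VV[1],msg_vec) then VV[1][1]++ -> VV[1]=[4, 4]
Event 6: SEND 1->0: VV[1][1]++ -> VV[1]=[4, 5], msg_vec=[4, 5]; VV[0]=max(VV[0],msg_vec) then VV[0][0]++ -> VV[0]=[5, 5]
Final vectors: VV[0]=[5, 5]; VV[1]=[4, 5]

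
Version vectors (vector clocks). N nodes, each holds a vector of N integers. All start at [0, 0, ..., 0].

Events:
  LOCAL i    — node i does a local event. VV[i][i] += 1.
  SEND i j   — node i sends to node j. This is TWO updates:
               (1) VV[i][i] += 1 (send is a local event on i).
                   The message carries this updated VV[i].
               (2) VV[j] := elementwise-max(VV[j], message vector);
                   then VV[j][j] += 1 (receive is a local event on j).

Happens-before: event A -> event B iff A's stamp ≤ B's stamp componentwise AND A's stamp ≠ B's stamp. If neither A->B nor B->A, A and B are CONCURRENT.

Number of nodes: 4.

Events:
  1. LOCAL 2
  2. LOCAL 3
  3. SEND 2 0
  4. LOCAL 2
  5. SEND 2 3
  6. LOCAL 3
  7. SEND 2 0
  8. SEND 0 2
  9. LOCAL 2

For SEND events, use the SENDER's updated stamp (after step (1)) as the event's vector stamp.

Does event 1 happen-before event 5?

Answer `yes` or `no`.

Answer: yes

Derivation:
Initial: VV[0]=[0, 0, 0, 0]
Initial: VV[1]=[0, 0, 0, 0]
Initial: VV[2]=[0, 0, 0, 0]
Initial: VV[3]=[0, 0, 0, 0]
Event 1: LOCAL 2: VV[2][2]++ -> VV[2]=[0, 0, 1, 0]
Event 2: LOCAL 3: VV[3][3]++ -> VV[3]=[0, 0, 0, 1]
Event 3: SEND 2->0: VV[2][2]++ -> VV[2]=[0, 0, 2, 0], msg_vec=[0, 0, 2, 0]; VV[0]=max(VV[0],msg_vec) then VV[0][0]++ -> VV[0]=[1, 0, 2, 0]
Event 4: LOCAL 2: VV[2][2]++ -> VV[2]=[0, 0, 3, 0]
Event 5: SEND 2->3: VV[2][2]++ -> VV[2]=[0, 0, 4, 0], msg_vec=[0, 0, 4, 0]; VV[3]=max(VV[3],msg_vec) then VV[3][3]++ -> VV[3]=[0, 0, 4, 2]
Event 6: LOCAL 3: VV[3][3]++ -> VV[3]=[0, 0, 4, 3]
Event 7: SEND 2->0: VV[2][2]++ -> VV[2]=[0, 0, 5, 0], msg_vec=[0, 0, 5, 0]; VV[0]=max(VV[0],msg_vec) then VV[0][0]++ -> VV[0]=[2, 0, 5, 0]
Event 8: SEND 0->2: VV[0][0]++ -> VV[0]=[3, 0, 5, 0], msg_vec=[3, 0, 5, 0]; VV[2]=max(VV[2],msg_vec) then VV[2][2]++ -> VV[2]=[3, 0, 6, 0]
Event 9: LOCAL 2: VV[2][2]++ -> VV[2]=[3, 0, 7, 0]
Event 1 stamp: [0, 0, 1, 0]
Event 5 stamp: [0, 0, 4, 0]
[0, 0, 1, 0] <= [0, 0, 4, 0]? True. Equal? False. Happens-before: True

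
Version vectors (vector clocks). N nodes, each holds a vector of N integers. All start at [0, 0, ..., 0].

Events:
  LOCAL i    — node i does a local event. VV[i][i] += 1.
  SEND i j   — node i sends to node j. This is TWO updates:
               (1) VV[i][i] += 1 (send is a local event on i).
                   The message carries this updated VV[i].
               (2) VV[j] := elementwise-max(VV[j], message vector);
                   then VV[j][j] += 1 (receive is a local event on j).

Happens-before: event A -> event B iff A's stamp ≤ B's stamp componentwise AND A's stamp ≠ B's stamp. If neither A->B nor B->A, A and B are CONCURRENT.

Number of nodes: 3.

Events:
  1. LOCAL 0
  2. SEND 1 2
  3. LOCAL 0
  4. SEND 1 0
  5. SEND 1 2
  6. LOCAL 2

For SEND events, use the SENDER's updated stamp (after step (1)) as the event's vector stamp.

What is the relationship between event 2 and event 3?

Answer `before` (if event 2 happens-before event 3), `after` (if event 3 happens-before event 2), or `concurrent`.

Answer: concurrent

Derivation:
Initial: VV[0]=[0, 0, 0]
Initial: VV[1]=[0, 0, 0]
Initial: VV[2]=[0, 0, 0]
Event 1: LOCAL 0: VV[0][0]++ -> VV[0]=[1, 0, 0]
Event 2: SEND 1->2: VV[1][1]++ -> VV[1]=[0, 1, 0], msg_vec=[0, 1, 0]; VV[2]=max(VV[2],msg_vec) then VV[2][2]++ -> VV[2]=[0, 1, 1]
Event 3: LOCAL 0: VV[0][0]++ -> VV[0]=[2, 0, 0]
Event 4: SEND 1->0: VV[1][1]++ -> VV[1]=[0, 2, 0], msg_vec=[0, 2, 0]; VV[0]=max(VV[0],msg_vec) then VV[0][0]++ -> VV[0]=[3, 2, 0]
Event 5: SEND 1->2: VV[1][1]++ -> VV[1]=[0, 3, 0], msg_vec=[0, 3, 0]; VV[2]=max(VV[2],msg_vec) then VV[2][2]++ -> VV[2]=[0, 3, 2]
Event 6: LOCAL 2: VV[2][2]++ -> VV[2]=[0, 3, 3]
Event 2 stamp: [0, 1, 0]
Event 3 stamp: [2, 0, 0]
[0, 1, 0] <= [2, 0, 0]? False
[2, 0, 0] <= [0, 1, 0]? False
Relation: concurrent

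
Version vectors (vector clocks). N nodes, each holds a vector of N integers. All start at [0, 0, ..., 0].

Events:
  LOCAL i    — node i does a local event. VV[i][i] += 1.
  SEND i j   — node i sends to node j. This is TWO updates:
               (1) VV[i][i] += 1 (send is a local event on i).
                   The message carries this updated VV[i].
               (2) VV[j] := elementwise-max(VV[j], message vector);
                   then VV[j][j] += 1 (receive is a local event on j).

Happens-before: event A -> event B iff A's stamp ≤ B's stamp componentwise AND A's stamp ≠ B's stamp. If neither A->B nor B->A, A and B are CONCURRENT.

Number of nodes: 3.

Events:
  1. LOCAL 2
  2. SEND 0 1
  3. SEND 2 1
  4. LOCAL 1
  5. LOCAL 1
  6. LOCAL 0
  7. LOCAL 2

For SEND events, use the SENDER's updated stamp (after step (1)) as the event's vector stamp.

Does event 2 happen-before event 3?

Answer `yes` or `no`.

Answer: no

Derivation:
Initial: VV[0]=[0, 0, 0]
Initial: VV[1]=[0, 0, 0]
Initial: VV[2]=[0, 0, 0]
Event 1: LOCAL 2: VV[2][2]++ -> VV[2]=[0, 0, 1]
Event 2: SEND 0->1: VV[0][0]++ -> VV[0]=[1, 0, 0], msg_vec=[1, 0, 0]; VV[1]=max(VV[1],msg_vec) then VV[1][1]++ -> VV[1]=[1, 1, 0]
Event 3: SEND 2->1: VV[2][2]++ -> VV[2]=[0, 0, 2], msg_vec=[0, 0, 2]; VV[1]=max(VV[1],msg_vec) then VV[1][1]++ -> VV[1]=[1, 2, 2]
Event 4: LOCAL 1: VV[1][1]++ -> VV[1]=[1, 3, 2]
Event 5: LOCAL 1: VV[1][1]++ -> VV[1]=[1, 4, 2]
Event 6: LOCAL 0: VV[0][0]++ -> VV[0]=[2, 0, 0]
Event 7: LOCAL 2: VV[2][2]++ -> VV[2]=[0, 0, 3]
Event 2 stamp: [1, 0, 0]
Event 3 stamp: [0, 0, 2]
[1, 0, 0] <= [0, 0, 2]? False. Equal? False. Happens-before: False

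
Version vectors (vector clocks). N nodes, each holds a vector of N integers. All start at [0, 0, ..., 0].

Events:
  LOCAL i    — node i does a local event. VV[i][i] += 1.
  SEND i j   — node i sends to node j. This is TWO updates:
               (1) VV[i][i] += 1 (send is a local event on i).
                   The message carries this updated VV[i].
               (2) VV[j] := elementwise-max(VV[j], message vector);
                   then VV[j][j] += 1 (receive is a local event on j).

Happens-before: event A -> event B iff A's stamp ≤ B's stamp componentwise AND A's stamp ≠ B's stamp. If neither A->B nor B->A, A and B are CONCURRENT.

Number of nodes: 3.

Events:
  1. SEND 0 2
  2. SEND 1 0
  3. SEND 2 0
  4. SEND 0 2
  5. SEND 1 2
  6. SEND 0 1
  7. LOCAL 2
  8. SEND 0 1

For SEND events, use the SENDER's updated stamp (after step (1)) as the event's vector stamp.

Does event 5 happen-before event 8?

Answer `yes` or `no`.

Initial: VV[0]=[0, 0, 0]
Initial: VV[1]=[0, 0, 0]
Initial: VV[2]=[0, 0, 0]
Event 1: SEND 0->2: VV[0][0]++ -> VV[0]=[1, 0, 0], msg_vec=[1, 0, 0]; VV[2]=max(VV[2],msg_vec) then VV[2][2]++ -> VV[2]=[1, 0, 1]
Event 2: SEND 1->0: VV[1][1]++ -> VV[1]=[0, 1, 0], msg_vec=[0, 1, 0]; VV[0]=max(VV[0],msg_vec) then VV[0][0]++ -> VV[0]=[2, 1, 0]
Event 3: SEND 2->0: VV[2][2]++ -> VV[2]=[1, 0, 2], msg_vec=[1, 0, 2]; VV[0]=max(VV[0],msg_vec) then VV[0][0]++ -> VV[0]=[3, 1, 2]
Event 4: SEND 0->2: VV[0][0]++ -> VV[0]=[4, 1, 2], msg_vec=[4, 1, 2]; VV[2]=max(VV[2],msg_vec) then VV[2][2]++ -> VV[2]=[4, 1, 3]
Event 5: SEND 1->2: VV[1][1]++ -> VV[1]=[0, 2, 0], msg_vec=[0, 2, 0]; VV[2]=max(VV[2],msg_vec) then VV[2][2]++ -> VV[2]=[4, 2, 4]
Event 6: SEND 0->1: VV[0][0]++ -> VV[0]=[5, 1, 2], msg_vec=[5, 1, 2]; VV[1]=max(VV[1],msg_vec) then VV[1][1]++ -> VV[1]=[5, 3, 2]
Event 7: LOCAL 2: VV[2][2]++ -> VV[2]=[4, 2, 5]
Event 8: SEND 0->1: VV[0][0]++ -> VV[0]=[6, 1, 2], msg_vec=[6, 1, 2]; VV[1]=max(VV[1],msg_vec) then VV[1][1]++ -> VV[1]=[6, 4, 2]
Event 5 stamp: [0, 2, 0]
Event 8 stamp: [6, 1, 2]
[0, 2, 0] <= [6, 1, 2]? False. Equal? False. Happens-before: False

Answer: no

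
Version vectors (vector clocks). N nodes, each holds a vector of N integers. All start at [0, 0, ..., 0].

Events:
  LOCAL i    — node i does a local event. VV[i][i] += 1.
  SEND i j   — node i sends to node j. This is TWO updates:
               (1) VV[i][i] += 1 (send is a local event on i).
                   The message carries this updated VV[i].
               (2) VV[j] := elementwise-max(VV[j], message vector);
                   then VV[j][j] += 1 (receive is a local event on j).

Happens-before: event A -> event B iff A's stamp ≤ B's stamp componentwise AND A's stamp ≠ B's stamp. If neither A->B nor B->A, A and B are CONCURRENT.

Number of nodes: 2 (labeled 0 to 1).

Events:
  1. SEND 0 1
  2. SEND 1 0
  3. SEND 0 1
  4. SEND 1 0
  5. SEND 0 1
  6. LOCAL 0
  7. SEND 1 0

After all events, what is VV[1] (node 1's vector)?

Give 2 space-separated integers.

Answer: 5 6

Derivation:
Initial: VV[0]=[0, 0]
Initial: VV[1]=[0, 0]
Event 1: SEND 0->1: VV[0][0]++ -> VV[0]=[1, 0], msg_vec=[1, 0]; VV[1]=max(VV[1],msg_vec) then VV[1][1]++ -> VV[1]=[1, 1]
Event 2: SEND 1->0: VV[1][1]++ -> VV[1]=[1, 2], msg_vec=[1, 2]; VV[0]=max(VV[0],msg_vec) then VV[0][0]++ -> VV[0]=[2, 2]
Event 3: SEND 0->1: VV[0][0]++ -> VV[0]=[3, 2], msg_vec=[3, 2]; VV[1]=max(VV[1],msg_vec) then VV[1][1]++ -> VV[1]=[3, 3]
Event 4: SEND 1->0: VV[1][1]++ -> VV[1]=[3, 4], msg_vec=[3, 4]; VV[0]=max(VV[0],msg_vec) then VV[0][0]++ -> VV[0]=[4, 4]
Event 5: SEND 0->1: VV[0][0]++ -> VV[0]=[5, 4], msg_vec=[5, 4]; VV[1]=max(VV[1],msg_vec) then VV[1][1]++ -> VV[1]=[5, 5]
Event 6: LOCAL 0: VV[0][0]++ -> VV[0]=[6, 4]
Event 7: SEND 1->0: VV[1][1]++ -> VV[1]=[5, 6], msg_vec=[5, 6]; VV[0]=max(VV[0],msg_vec) then VV[0][0]++ -> VV[0]=[7, 6]
Final vectors: VV[0]=[7, 6]; VV[1]=[5, 6]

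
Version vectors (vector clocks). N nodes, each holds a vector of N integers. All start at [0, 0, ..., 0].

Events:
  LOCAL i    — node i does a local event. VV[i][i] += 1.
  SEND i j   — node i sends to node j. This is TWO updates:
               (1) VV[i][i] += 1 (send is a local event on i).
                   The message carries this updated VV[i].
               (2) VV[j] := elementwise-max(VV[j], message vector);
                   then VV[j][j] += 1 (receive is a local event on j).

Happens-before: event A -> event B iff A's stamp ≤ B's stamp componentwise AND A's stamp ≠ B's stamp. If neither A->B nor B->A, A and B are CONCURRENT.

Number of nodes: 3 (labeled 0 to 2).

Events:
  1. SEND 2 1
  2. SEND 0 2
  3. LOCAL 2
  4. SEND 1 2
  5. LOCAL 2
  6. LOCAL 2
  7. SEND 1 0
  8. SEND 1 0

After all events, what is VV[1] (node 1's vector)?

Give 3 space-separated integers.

Answer: 0 4 1

Derivation:
Initial: VV[0]=[0, 0, 0]
Initial: VV[1]=[0, 0, 0]
Initial: VV[2]=[0, 0, 0]
Event 1: SEND 2->1: VV[2][2]++ -> VV[2]=[0, 0, 1], msg_vec=[0, 0, 1]; VV[1]=max(VV[1],msg_vec) then VV[1][1]++ -> VV[1]=[0, 1, 1]
Event 2: SEND 0->2: VV[0][0]++ -> VV[0]=[1, 0, 0], msg_vec=[1, 0, 0]; VV[2]=max(VV[2],msg_vec) then VV[2][2]++ -> VV[2]=[1, 0, 2]
Event 3: LOCAL 2: VV[2][2]++ -> VV[2]=[1, 0, 3]
Event 4: SEND 1->2: VV[1][1]++ -> VV[1]=[0, 2, 1], msg_vec=[0, 2, 1]; VV[2]=max(VV[2],msg_vec) then VV[2][2]++ -> VV[2]=[1, 2, 4]
Event 5: LOCAL 2: VV[2][2]++ -> VV[2]=[1, 2, 5]
Event 6: LOCAL 2: VV[2][2]++ -> VV[2]=[1, 2, 6]
Event 7: SEND 1->0: VV[1][1]++ -> VV[1]=[0, 3, 1], msg_vec=[0, 3, 1]; VV[0]=max(VV[0],msg_vec) then VV[0][0]++ -> VV[0]=[2, 3, 1]
Event 8: SEND 1->0: VV[1][1]++ -> VV[1]=[0, 4, 1], msg_vec=[0, 4, 1]; VV[0]=max(VV[0],msg_vec) then VV[0][0]++ -> VV[0]=[3, 4, 1]
Final vectors: VV[0]=[3, 4, 1]; VV[1]=[0, 4, 1]; VV[2]=[1, 2, 6]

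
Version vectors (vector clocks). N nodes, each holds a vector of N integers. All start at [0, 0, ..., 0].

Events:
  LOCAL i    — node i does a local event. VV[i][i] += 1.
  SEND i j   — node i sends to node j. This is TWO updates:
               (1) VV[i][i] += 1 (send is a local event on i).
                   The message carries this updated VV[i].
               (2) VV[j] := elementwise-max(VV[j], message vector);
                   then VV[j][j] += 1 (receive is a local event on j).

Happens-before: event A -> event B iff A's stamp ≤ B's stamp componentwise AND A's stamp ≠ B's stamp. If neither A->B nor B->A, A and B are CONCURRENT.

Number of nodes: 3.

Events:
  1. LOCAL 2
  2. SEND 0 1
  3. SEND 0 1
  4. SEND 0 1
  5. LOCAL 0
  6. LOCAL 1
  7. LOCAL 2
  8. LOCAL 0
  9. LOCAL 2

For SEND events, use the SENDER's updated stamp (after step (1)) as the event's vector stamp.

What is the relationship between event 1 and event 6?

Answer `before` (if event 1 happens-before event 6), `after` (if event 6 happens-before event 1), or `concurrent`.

Initial: VV[0]=[0, 0, 0]
Initial: VV[1]=[0, 0, 0]
Initial: VV[2]=[0, 0, 0]
Event 1: LOCAL 2: VV[2][2]++ -> VV[2]=[0, 0, 1]
Event 2: SEND 0->1: VV[0][0]++ -> VV[0]=[1, 0, 0], msg_vec=[1, 0, 0]; VV[1]=max(VV[1],msg_vec) then VV[1][1]++ -> VV[1]=[1, 1, 0]
Event 3: SEND 0->1: VV[0][0]++ -> VV[0]=[2, 0, 0], msg_vec=[2, 0, 0]; VV[1]=max(VV[1],msg_vec) then VV[1][1]++ -> VV[1]=[2, 2, 0]
Event 4: SEND 0->1: VV[0][0]++ -> VV[0]=[3, 0, 0], msg_vec=[3, 0, 0]; VV[1]=max(VV[1],msg_vec) then VV[1][1]++ -> VV[1]=[3, 3, 0]
Event 5: LOCAL 0: VV[0][0]++ -> VV[0]=[4, 0, 0]
Event 6: LOCAL 1: VV[1][1]++ -> VV[1]=[3, 4, 0]
Event 7: LOCAL 2: VV[2][2]++ -> VV[2]=[0, 0, 2]
Event 8: LOCAL 0: VV[0][0]++ -> VV[0]=[5, 0, 0]
Event 9: LOCAL 2: VV[2][2]++ -> VV[2]=[0, 0, 3]
Event 1 stamp: [0, 0, 1]
Event 6 stamp: [3, 4, 0]
[0, 0, 1] <= [3, 4, 0]? False
[3, 4, 0] <= [0, 0, 1]? False
Relation: concurrent

Answer: concurrent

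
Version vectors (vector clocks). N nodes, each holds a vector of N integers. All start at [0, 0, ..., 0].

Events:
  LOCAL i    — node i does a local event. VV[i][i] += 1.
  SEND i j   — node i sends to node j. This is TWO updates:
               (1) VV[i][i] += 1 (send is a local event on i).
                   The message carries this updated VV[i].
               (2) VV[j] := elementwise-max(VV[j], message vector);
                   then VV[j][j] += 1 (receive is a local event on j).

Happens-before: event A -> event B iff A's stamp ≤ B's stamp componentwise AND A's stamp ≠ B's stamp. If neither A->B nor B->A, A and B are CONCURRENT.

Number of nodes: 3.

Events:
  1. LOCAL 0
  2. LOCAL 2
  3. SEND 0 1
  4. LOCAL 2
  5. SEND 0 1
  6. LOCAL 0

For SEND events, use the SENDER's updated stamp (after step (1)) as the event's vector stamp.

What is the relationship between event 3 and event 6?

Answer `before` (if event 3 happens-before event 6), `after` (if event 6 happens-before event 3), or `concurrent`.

Answer: before

Derivation:
Initial: VV[0]=[0, 0, 0]
Initial: VV[1]=[0, 0, 0]
Initial: VV[2]=[0, 0, 0]
Event 1: LOCAL 0: VV[0][0]++ -> VV[0]=[1, 0, 0]
Event 2: LOCAL 2: VV[2][2]++ -> VV[2]=[0, 0, 1]
Event 3: SEND 0->1: VV[0][0]++ -> VV[0]=[2, 0, 0], msg_vec=[2, 0, 0]; VV[1]=max(VV[1],msg_vec) then VV[1][1]++ -> VV[1]=[2, 1, 0]
Event 4: LOCAL 2: VV[2][2]++ -> VV[2]=[0, 0, 2]
Event 5: SEND 0->1: VV[0][0]++ -> VV[0]=[3, 0, 0], msg_vec=[3, 0, 0]; VV[1]=max(VV[1],msg_vec) then VV[1][1]++ -> VV[1]=[3, 2, 0]
Event 6: LOCAL 0: VV[0][0]++ -> VV[0]=[4, 0, 0]
Event 3 stamp: [2, 0, 0]
Event 6 stamp: [4, 0, 0]
[2, 0, 0] <= [4, 0, 0]? True
[4, 0, 0] <= [2, 0, 0]? False
Relation: before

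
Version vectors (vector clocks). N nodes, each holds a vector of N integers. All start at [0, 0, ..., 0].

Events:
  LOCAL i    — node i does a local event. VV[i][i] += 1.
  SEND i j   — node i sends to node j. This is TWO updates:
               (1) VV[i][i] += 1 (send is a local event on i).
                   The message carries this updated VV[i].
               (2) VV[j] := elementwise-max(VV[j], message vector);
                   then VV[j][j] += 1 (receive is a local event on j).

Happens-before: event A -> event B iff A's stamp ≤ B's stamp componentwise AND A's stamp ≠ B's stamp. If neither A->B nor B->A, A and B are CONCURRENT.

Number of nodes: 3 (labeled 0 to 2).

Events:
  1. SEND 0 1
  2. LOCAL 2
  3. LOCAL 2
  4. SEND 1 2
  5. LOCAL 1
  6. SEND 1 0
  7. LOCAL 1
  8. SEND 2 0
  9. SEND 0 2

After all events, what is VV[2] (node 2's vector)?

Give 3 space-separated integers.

Answer: 4 4 5

Derivation:
Initial: VV[0]=[0, 0, 0]
Initial: VV[1]=[0, 0, 0]
Initial: VV[2]=[0, 0, 0]
Event 1: SEND 0->1: VV[0][0]++ -> VV[0]=[1, 0, 0], msg_vec=[1, 0, 0]; VV[1]=max(VV[1],msg_vec) then VV[1][1]++ -> VV[1]=[1, 1, 0]
Event 2: LOCAL 2: VV[2][2]++ -> VV[2]=[0, 0, 1]
Event 3: LOCAL 2: VV[2][2]++ -> VV[2]=[0, 0, 2]
Event 4: SEND 1->2: VV[1][1]++ -> VV[1]=[1, 2, 0], msg_vec=[1, 2, 0]; VV[2]=max(VV[2],msg_vec) then VV[2][2]++ -> VV[2]=[1, 2, 3]
Event 5: LOCAL 1: VV[1][1]++ -> VV[1]=[1, 3, 0]
Event 6: SEND 1->0: VV[1][1]++ -> VV[1]=[1, 4, 0], msg_vec=[1, 4, 0]; VV[0]=max(VV[0],msg_vec) then VV[0][0]++ -> VV[0]=[2, 4, 0]
Event 7: LOCAL 1: VV[1][1]++ -> VV[1]=[1, 5, 0]
Event 8: SEND 2->0: VV[2][2]++ -> VV[2]=[1, 2, 4], msg_vec=[1, 2, 4]; VV[0]=max(VV[0],msg_vec) then VV[0][0]++ -> VV[0]=[3, 4, 4]
Event 9: SEND 0->2: VV[0][0]++ -> VV[0]=[4, 4, 4], msg_vec=[4, 4, 4]; VV[2]=max(VV[2],msg_vec) then VV[2][2]++ -> VV[2]=[4, 4, 5]
Final vectors: VV[0]=[4, 4, 4]; VV[1]=[1, 5, 0]; VV[2]=[4, 4, 5]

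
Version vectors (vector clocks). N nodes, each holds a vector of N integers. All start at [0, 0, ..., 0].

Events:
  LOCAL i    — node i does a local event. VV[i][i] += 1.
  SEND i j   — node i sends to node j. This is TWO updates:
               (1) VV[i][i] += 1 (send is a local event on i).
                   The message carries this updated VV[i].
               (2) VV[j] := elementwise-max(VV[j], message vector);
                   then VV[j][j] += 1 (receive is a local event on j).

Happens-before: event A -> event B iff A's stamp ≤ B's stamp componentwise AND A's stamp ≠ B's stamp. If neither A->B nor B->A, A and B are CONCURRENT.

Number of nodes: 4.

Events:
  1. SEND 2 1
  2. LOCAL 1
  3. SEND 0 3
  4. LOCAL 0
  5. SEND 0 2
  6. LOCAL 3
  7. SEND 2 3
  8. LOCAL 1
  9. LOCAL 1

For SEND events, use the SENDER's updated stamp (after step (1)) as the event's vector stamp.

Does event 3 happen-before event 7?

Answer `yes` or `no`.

Answer: yes

Derivation:
Initial: VV[0]=[0, 0, 0, 0]
Initial: VV[1]=[0, 0, 0, 0]
Initial: VV[2]=[0, 0, 0, 0]
Initial: VV[3]=[0, 0, 0, 0]
Event 1: SEND 2->1: VV[2][2]++ -> VV[2]=[0, 0, 1, 0], msg_vec=[0, 0, 1, 0]; VV[1]=max(VV[1],msg_vec) then VV[1][1]++ -> VV[1]=[0, 1, 1, 0]
Event 2: LOCAL 1: VV[1][1]++ -> VV[1]=[0, 2, 1, 0]
Event 3: SEND 0->3: VV[0][0]++ -> VV[0]=[1, 0, 0, 0], msg_vec=[1, 0, 0, 0]; VV[3]=max(VV[3],msg_vec) then VV[3][3]++ -> VV[3]=[1, 0, 0, 1]
Event 4: LOCAL 0: VV[0][0]++ -> VV[0]=[2, 0, 0, 0]
Event 5: SEND 0->2: VV[0][0]++ -> VV[0]=[3, 0, 0, 0], msg_vec=[3, 0, 0, 0]; VV[2]=max(VV[2],msg_vec) then VV[2][2]++ -> VV[2]=[3, 0, 2, 0]
Event 6: LOCAL 3: VV[3][3]++ -> VV[3]=[1, 0, 0, 2]
Event 7: SEND 2->3: VV[2][2]++ -> VV[2]=[3, 0, 3, 0], msg_vec=[3, 0, 3, 0]; VV[3]=max(VV[3],msg_vec) then VV[3][3]++ -> VV[3]=[3, 0, 3, 3]
Event 8: LOCAL 1: VV[1][1]++ -> VV[1]=[0, 3, 1, 0]
Event 9: LOCAL 1: VV[1][1]++ -> VV[1]=[0, 4, 1, 0]
Event 3 stamp: [1, 0, 0, 0]
Event 7 stamp: [3, 0, 3, 0]
[1, 0, 0, 0] <= [3, 0, 3, 0]? True. Equal? False. Happens-before: True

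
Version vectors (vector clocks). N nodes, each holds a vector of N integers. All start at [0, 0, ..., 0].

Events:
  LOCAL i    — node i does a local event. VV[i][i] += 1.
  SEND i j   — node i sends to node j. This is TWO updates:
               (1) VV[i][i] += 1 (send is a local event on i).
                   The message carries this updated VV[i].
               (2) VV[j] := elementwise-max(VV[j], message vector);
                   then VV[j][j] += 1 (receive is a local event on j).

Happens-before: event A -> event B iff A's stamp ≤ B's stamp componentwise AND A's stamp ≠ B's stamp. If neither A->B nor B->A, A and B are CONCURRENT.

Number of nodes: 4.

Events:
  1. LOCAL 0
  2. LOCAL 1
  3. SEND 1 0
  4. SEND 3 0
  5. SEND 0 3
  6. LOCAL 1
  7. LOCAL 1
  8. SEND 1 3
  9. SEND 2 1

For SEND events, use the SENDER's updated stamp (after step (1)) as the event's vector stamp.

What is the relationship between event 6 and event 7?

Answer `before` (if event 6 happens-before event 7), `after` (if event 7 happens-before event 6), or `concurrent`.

Answer: before

Derivation:
Initial: VV[0]=[0, 0, 0, 0]
Initial: VV[1]=[0, 0, 0, 0]
Initial: VV[2]=[0, 0, 0, 0]
Initial: VV[3]=[0, 0, 0, 0]
Event 1: LOCAL 0: VV[0][0]++ -> VV[0]=[1, 0, 0, 0]
Event 2: LOCAL 1: VV[1][1]++ -> VV[1]=[0, 1, 0, 0]
Event 3: SEND 1->0: VV[1][1]++ -> VV[1]=[0, 2, 0, 0], msg_vec=[0, 2, 0, 0]; VV[0]=max(VV[0],msg_vec) then VV[0][0]++ -> VV[0]=[2, 2, 0, 0]
Event 4: SEND 3->0: VV[3][3]++ -> VV[3]=[0, 0, 0, 1], msg_vec=[0, 0, 0, 1]; VV[0]=max(VV[0],msg_vec) then VV[0][0]++ -> VV[0]=[3, 2, 0, 1]
Event 5: SEND 0->3: VV[0][0]++ -> VV[0]=[4, 2, 0, 1], msg_vec=[4, 2, 0, 1]; VV[3]=max(VV[3],msg_vec) then VV[3][3]++ -> VV[3]=[4, 2, 0, 2]
Event 6: LOCAL 1: VV[1][1]++ -> VV[1]=[0, 3, 0, 0]
Event 7: LOCAL 1: VV[1][1]++ -> VV[1]=[0, 4, 0, 0]
Event 8: SEND 1->3: VV[1][1]++ -> VV[1]=[0, 5, 0, 0], msg_vec=[0, 5, 0, 0]; VV[3]=max(VV[3],msg_vec) then VV[3][3]++ -> VV[3]=[4, 5, 0, 3]
Event 9: SEND 2->1: VV[2][2]++ -> VV[2]=[0, 0, 1, 0], msg_vec=[0, 0, 1, 0]; VV[1]=max(VV[1],msg_vec) then VV[1][1]++ -> VV[1]=[0, 6, 1, 0]
Event 6 stamp: [0, 3, 0, 0]
Event 7 stamp: [0, 4, 0, 0]
[0, 3, 0, 0] <= [0, 4, 0, 0]? True
[0, 4, 0, 0] <= [0, 3, 0, 0]? False
Relation: before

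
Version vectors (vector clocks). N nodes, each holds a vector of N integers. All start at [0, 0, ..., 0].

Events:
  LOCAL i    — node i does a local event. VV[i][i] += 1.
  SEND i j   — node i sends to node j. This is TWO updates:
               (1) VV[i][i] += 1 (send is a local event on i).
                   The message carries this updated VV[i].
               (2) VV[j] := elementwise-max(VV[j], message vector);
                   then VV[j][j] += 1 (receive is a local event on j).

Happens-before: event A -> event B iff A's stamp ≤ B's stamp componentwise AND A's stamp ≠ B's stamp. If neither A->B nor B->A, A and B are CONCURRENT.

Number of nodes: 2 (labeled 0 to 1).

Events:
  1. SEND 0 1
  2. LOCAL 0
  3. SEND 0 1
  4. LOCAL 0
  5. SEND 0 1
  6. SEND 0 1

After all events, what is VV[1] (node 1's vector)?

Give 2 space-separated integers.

Answer: 6 4

Derivation:
Initial: VV[0]=[0, 0]
Initial: VV[1]=[0, 0]
Event 1: SEND 0->1: VV[0][0]++ -> VV[0]=[1, 0], msg_vec=[1, 0]; VV[1]=max(VV[1],msg_vec) then VV[1][1]++ -> VV[1]=[1, 1]
Event 2: LOCAL 0: VV[0][0]++ -> VV[0]=[2, 0]
Event 3: SEND 0->1: VV[0][0]++ -> VV[0]=[3, 0], msg_vec=[3, 0]; VV[1]=max(VV[1],msg_vec) then VV[1][1]++ -> VV[1]=[3, 2]
Event 4: LOCAL 0: VV[0][0]++ -> VV[0]=[4, 0]
Event 5: SEND 0->1: VV[0][0]++ -> VV[0]=[5, 0], msg_vec=[5, 0]; VV[1]=max(VV[1],msg_vec) then VV[1][1]++ -> VV[1]=[5, 3]
Event 6: SEND 0->1: VV[0][0]++ -> VV[0]=[6, 0], msg_vec=[6, 0]; VV[1]=max(VV[1],msg_vec) then VV[1][1]++ -> VV[1]=[6, 4]
Final vectors: VV[0]=[6, 0]; VV[1]=[6, 4]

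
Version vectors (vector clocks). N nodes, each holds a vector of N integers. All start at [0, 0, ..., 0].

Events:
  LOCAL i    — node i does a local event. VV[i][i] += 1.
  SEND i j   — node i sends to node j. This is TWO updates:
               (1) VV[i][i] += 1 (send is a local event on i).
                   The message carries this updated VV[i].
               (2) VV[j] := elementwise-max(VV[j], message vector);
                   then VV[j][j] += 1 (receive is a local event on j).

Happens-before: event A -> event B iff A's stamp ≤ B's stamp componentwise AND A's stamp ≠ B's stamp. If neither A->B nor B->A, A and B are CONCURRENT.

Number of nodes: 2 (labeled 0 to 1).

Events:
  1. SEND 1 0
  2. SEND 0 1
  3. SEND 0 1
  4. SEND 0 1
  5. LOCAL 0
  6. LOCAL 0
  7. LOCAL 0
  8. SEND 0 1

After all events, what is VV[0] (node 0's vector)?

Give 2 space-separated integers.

Answer: 8 1

Derivation:
Initial: VV[0]=[0, 0]
Initial: VV[1]=[0, 0]
Event 1: SEND 1->0: VV[1][1]++ -> VV[1]=[0, 1], msg_vec=[0, 1]; VV[0]=max(VV[0],msg_vec) then VV[0][0]++ -> VV[0]=[1, 1]
Event 2: SEND 0->1: VV[0][0]++ -> VV[0]=[2, 1], msg_vec=[2, 1]; VV[1]=max(VV[1],msg_vec) then VV[1][1]++ -> VV[1]=[2, 2]
Event 3: SEND 0->1: VV[0][0]++ -> VV[0]=[3, 1], msg_vec=[3, 1]; VV[1]=max(VV[1],msg_vec) then VV[1][1]++ -> VV[1]=[3, 3]
Event 4: SEND 0->1: VV[0][0]++ -> VV[0]=[4, 1], msg_vec=[4, 1]; VV[1]=max(VV[1],msg_vec) then VV[1][1]++ -> VV[1]=[4, 4]
Event 5: LOCAL 0: VV[0][0]++ -> VV[0]=[5, 1]
Event 6: LOCAL 0: VV[0][0]++ -> VV[0]=[6, 1]
Event 7: LOCAL 0: VV[0][0]++ -> VV[0]=[7, 1]
Event 8: SEND 0->1: VV[0][0]++ -> VV[0]=[8, 1], msg_vec=[8, 1]; VV[1]=max(VV[1],msg_vec) then VV[1][1]++ -> VV[1]=[8, 5]
Final vectors: VV[0]=[8, 1]; VV[1]=[8, 5]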